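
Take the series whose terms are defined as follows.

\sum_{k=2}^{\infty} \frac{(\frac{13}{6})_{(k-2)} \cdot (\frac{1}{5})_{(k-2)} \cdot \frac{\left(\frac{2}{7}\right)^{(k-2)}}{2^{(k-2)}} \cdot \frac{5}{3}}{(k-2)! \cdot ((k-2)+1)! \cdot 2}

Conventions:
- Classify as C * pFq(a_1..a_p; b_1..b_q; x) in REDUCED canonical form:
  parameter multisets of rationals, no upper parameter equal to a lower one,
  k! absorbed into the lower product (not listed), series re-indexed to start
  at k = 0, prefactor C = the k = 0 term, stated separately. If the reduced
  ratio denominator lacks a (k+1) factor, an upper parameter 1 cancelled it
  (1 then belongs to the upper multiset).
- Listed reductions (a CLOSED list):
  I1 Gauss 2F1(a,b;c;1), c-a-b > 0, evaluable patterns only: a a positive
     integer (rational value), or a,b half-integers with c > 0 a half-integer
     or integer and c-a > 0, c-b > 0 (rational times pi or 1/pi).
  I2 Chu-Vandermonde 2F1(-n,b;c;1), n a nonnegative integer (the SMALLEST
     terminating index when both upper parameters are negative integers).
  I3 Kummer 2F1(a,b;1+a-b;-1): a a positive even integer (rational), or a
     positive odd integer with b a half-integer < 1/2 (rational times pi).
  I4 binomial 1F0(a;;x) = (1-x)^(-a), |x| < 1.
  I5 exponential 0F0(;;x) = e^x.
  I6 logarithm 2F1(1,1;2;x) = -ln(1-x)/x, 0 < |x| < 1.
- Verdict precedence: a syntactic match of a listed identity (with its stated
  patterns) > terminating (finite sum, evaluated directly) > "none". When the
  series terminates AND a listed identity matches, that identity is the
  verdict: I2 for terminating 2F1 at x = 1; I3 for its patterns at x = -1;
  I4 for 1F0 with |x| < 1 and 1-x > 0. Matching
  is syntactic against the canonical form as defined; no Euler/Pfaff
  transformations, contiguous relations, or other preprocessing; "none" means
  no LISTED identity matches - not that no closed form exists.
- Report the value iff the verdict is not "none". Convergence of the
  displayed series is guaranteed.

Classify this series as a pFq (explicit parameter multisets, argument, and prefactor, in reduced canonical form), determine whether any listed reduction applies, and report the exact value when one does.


Structural cue: t_0 being \frac{5}{6}, the constant factors (prefactor 5/6) combine into one prefactor.
Step ratio: r(k) = \frac{1}{7} * (k+\frac{1}{5}) (k+\frac{13}{6}) / [(k+2) (k+1)] ; factor over Q: parameters, x = \frac{1}{7}, and C = \frac{5}{6}.

Prefactor \frac{5}{6}, argument \frac{1}{7}: 2F1 with upper {\frac{1}{5}, \frac{13}{6}} over lower {2}. Verdict: none (x = \frac{1}{7}): each listed identity misses the multisets {\frac{1}{5}, \frac{13}{6}} ; {2}.


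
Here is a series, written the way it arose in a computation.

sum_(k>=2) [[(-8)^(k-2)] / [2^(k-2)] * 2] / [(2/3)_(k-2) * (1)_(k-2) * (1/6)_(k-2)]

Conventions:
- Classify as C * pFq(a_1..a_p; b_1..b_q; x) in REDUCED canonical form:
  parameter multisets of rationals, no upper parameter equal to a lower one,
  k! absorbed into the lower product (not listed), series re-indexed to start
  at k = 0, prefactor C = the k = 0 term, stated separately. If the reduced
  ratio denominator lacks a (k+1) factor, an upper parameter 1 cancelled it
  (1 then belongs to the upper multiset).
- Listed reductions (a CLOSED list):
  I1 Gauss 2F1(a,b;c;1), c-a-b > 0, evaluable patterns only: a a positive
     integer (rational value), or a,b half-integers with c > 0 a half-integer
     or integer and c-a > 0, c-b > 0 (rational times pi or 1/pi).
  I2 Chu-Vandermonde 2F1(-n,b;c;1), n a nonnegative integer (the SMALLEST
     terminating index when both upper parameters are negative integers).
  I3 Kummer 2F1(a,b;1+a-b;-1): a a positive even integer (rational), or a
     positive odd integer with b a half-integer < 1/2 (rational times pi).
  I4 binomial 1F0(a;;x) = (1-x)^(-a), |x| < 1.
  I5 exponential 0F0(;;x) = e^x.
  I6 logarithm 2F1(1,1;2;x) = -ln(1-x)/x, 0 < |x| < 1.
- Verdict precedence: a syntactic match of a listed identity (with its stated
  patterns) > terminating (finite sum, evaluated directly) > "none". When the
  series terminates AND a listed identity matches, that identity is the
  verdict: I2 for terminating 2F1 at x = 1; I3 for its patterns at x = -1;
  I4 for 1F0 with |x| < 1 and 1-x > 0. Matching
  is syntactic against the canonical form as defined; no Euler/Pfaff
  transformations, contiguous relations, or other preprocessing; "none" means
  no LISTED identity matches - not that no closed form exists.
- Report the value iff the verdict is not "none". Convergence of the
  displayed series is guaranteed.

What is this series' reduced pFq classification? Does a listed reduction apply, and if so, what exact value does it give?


The series (x = -4) is 0F2: upper {-}, lower {1/6, 2/3}, prefactor 2. Verdict: none - at argument -4 the multisets {-} ; {1/6, 2/3} match no listed identity.

First insight: t_0 = 2 here, and (1)_k (prefactor 2) is k! itself.
Step ratio: r(k) = (-4) * 1 / [(k+1/6) (k+2/3) (k+1)] - poly over poly, x = (-4) from leading terms; C = 2 at k = 0.


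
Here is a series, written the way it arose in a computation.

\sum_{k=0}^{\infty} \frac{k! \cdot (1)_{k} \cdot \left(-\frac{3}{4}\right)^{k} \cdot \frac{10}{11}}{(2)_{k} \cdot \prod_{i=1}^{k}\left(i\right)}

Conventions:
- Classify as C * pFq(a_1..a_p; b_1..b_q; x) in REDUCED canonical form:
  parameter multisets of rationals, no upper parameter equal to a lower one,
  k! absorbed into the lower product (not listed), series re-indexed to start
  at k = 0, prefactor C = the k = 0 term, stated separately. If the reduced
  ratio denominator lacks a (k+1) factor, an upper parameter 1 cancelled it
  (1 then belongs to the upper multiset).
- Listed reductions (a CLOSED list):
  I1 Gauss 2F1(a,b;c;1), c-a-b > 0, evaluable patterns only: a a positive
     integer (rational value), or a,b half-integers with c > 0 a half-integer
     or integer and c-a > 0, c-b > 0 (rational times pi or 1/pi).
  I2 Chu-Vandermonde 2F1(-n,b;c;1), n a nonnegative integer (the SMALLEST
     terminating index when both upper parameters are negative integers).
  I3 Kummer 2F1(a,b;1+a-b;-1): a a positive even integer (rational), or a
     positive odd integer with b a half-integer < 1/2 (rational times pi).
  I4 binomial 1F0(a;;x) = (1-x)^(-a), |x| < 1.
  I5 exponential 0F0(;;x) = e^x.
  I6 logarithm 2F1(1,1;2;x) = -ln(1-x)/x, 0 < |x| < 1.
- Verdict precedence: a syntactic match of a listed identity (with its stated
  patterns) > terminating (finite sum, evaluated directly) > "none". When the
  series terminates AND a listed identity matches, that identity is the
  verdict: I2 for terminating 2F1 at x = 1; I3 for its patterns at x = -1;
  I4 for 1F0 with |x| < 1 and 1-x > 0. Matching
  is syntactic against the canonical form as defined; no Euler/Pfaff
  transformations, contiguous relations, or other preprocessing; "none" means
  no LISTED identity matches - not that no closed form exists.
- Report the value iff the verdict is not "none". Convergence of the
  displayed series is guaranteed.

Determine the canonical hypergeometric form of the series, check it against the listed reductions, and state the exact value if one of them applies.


Classification (C = \frac{10}{11}): 2F1 with upper {1, 1}, lower {2}, argument x = -\frac{3}{4}. Verdict: this is the logarithmic series (I6) (the logarithm: parameters (1,1;2), x = -\frac{3}{4}). Its exact value is \frac{40}{33} \cdot \ln\left(\frac{7}{4}\right).

The tell: t_0 being \frac{10}{11}, the factorial ratio (C = 10/11) (k+a-1)!/(a-1)! is a rising factorial (a)_k.
Adjacent-term ratio: r(k) = -\frac{3}{4} * (k+1) (k+1) / [(k+2) (k+1)] - rational in k. x = -\frac{3}{4}; t_0 = \frac{10}{11}; negate the roots.


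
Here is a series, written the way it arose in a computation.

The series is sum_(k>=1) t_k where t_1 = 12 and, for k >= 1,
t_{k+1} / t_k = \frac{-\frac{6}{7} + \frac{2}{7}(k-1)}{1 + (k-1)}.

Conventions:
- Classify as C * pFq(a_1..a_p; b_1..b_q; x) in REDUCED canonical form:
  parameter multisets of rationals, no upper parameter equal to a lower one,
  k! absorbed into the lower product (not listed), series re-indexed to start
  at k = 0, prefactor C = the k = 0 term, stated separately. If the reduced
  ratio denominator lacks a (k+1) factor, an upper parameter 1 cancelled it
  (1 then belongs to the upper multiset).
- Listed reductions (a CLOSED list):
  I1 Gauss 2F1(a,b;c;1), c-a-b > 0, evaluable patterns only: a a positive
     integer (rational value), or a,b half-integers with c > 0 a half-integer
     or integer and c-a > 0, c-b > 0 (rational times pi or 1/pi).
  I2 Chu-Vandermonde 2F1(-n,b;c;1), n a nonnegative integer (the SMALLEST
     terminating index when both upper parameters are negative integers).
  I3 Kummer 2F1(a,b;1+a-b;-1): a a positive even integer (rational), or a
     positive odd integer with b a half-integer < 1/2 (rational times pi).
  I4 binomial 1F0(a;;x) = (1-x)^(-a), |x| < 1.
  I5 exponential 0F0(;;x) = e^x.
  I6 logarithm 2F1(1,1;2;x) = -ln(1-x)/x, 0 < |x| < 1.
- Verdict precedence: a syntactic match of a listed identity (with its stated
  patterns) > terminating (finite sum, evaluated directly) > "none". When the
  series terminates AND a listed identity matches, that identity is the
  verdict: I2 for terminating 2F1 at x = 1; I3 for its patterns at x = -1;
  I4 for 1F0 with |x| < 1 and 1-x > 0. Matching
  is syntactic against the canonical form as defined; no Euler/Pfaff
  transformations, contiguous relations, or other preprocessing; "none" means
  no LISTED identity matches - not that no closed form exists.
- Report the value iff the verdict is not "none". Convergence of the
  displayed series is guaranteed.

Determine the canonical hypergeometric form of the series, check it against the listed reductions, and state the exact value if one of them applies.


Prefactor 12, argument \frac{2}{7}: 1F0 with upper {-3} over lower {-}. Verdict at x = \frac{2}{7}: the binomial series (I4) matches (the 1F0 binomial series: exponent 3, x = \frac{2}{7}). Its exact value is \frac{1500}{343}.

Structural cue: t_0 = 12 here, and factor the ratio over Q (prefactor 12): negated roots = parameters.
Adjacent-term ratio: r(k) = \frac{2}{7} * (k-3) / [(k+1)] - poly over poly, x = \frac{2}{7} from leading terms; C = 12 at k = 0.


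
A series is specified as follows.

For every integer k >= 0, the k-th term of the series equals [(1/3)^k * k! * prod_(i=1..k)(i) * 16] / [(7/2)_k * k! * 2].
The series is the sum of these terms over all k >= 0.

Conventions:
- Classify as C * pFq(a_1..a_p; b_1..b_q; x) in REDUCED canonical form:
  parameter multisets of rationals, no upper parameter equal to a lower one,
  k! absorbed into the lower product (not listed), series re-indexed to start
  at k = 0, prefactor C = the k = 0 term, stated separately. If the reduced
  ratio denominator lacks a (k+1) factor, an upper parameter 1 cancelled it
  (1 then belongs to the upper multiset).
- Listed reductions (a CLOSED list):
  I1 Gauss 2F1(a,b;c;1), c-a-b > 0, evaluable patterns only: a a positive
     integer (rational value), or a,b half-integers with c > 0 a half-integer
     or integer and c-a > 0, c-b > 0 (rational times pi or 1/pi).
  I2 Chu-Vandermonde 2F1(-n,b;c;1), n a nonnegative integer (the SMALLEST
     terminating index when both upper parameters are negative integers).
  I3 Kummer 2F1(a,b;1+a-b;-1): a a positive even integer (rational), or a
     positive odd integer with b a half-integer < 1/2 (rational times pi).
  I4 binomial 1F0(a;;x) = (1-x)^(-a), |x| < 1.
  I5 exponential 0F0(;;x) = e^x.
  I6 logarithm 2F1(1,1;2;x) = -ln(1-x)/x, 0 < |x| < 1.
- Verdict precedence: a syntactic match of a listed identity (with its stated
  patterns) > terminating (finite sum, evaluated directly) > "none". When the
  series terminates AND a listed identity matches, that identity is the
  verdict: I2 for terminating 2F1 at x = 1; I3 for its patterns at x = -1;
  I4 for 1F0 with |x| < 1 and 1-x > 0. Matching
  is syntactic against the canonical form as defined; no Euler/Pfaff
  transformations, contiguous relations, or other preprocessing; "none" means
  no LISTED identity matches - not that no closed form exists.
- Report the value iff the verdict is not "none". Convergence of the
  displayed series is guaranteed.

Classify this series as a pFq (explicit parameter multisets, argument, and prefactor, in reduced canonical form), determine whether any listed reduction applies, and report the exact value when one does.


At argument 1/3: a 2F1 with upper {1, 1}, lower {7/2}, scaled by C = 8. Verdict: none - this 2F1 at x = 1/3 matches no listed pattern, and upper {1, 1} holds no stopper.

The tell: from the first term 8: the factorial ratio (C = 8) (k+a-1)!/(a-1)! is a rising factorial (a)_k.
Term ratio: r(k) = (1/3) * (k+1) (k+1) / [(k+7/2) (k+1)] ; factor over Q: parameters, x = (1/3), and C = 8.


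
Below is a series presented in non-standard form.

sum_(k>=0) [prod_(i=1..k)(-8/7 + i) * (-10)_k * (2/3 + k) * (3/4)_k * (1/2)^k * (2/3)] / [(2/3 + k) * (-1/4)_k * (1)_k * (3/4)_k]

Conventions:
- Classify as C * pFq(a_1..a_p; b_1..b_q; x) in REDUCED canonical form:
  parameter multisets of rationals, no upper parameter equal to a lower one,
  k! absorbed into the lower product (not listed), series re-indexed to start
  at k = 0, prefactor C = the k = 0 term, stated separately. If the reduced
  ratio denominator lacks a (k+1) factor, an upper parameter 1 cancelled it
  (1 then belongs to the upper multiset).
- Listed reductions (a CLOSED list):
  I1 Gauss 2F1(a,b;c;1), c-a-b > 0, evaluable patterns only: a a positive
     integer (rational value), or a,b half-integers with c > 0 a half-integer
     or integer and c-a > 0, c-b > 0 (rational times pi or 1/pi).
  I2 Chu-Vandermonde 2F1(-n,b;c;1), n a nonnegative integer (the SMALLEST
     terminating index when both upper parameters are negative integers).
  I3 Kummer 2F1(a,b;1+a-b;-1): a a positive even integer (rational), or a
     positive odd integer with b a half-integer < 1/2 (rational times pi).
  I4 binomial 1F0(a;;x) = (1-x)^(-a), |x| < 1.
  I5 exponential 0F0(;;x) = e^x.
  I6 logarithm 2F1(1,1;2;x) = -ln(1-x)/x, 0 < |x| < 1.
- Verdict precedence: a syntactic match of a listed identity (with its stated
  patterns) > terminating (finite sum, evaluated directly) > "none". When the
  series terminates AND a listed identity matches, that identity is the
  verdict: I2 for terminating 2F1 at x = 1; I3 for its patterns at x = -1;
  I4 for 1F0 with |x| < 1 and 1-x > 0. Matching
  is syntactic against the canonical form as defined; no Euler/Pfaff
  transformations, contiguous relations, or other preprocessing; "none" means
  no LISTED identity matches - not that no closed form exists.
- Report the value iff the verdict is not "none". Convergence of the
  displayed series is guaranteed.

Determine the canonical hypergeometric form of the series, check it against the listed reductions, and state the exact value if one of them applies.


x = 1/2 here; the reduced form reads 2F1, upper {-10, -1/7}, lower {-1/4}, C = 2/3. Verdict: terminating - the sum ends at index 10 because -10 is a negative integer; exact evaluation follows. Its exact value is 129646479380654/325671646552329.

Key step: x = (1/2) and the factor k + 2/3 cancels (top and bottom), leaving prefactor 2/3.
Term ratio: r(k) = (1/2) * (k-10) (k-1/7) / [(k-1/4) (k+1)] - poly over poly, x = (1/2) from leading terms; C = 2/3 at k = 0.


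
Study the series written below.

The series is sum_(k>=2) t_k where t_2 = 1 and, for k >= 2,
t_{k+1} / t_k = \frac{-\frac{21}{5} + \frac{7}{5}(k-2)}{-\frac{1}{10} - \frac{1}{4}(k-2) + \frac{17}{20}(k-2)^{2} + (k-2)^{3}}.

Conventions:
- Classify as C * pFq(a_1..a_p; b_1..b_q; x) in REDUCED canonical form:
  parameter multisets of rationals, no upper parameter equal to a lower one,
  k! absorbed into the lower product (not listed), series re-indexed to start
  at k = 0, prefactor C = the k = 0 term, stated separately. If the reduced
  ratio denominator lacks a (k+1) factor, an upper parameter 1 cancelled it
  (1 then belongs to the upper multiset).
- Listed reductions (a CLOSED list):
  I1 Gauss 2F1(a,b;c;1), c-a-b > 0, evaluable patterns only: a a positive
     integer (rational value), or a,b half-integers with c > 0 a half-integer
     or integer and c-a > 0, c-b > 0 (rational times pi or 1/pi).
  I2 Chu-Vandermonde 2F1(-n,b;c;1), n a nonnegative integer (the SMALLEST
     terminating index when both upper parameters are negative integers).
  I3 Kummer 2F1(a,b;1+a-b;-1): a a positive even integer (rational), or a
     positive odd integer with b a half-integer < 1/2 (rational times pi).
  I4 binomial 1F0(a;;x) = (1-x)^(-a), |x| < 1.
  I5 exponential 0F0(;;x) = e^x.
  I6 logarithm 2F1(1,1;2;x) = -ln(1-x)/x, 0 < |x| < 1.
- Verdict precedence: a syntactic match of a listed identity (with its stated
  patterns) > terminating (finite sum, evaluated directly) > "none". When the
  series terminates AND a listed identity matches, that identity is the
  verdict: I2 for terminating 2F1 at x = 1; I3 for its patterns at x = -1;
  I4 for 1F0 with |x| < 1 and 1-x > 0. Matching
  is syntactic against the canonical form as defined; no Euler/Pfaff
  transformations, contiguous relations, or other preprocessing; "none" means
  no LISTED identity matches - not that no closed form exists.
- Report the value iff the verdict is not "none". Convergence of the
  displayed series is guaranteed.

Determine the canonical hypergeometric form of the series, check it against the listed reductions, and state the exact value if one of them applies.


x = \frac{7}{5} here; the reduced form reads 1F2, upper {-3}, lower {-\frac{2}{5}, \frac{1}{4}}, C = 1. Verdict: terminating - upper parameter -3 makes this a finite sum (last index 3), evaluated exactly. Sum: -\frac{3407}{135}.

The tell: x = \frac{7}{5} and the expanded ratio factors over Q; prefactor 1, roots give parameters.
Adjacent-term ratio: r(k) = \frac{7}{5} * (k-3) / [(k-\frac{2}{5}) (k+\frac{1}{4}) (k+1)] ; factor over Q: parameters, x = \frac{7}{5}, and C = 1.


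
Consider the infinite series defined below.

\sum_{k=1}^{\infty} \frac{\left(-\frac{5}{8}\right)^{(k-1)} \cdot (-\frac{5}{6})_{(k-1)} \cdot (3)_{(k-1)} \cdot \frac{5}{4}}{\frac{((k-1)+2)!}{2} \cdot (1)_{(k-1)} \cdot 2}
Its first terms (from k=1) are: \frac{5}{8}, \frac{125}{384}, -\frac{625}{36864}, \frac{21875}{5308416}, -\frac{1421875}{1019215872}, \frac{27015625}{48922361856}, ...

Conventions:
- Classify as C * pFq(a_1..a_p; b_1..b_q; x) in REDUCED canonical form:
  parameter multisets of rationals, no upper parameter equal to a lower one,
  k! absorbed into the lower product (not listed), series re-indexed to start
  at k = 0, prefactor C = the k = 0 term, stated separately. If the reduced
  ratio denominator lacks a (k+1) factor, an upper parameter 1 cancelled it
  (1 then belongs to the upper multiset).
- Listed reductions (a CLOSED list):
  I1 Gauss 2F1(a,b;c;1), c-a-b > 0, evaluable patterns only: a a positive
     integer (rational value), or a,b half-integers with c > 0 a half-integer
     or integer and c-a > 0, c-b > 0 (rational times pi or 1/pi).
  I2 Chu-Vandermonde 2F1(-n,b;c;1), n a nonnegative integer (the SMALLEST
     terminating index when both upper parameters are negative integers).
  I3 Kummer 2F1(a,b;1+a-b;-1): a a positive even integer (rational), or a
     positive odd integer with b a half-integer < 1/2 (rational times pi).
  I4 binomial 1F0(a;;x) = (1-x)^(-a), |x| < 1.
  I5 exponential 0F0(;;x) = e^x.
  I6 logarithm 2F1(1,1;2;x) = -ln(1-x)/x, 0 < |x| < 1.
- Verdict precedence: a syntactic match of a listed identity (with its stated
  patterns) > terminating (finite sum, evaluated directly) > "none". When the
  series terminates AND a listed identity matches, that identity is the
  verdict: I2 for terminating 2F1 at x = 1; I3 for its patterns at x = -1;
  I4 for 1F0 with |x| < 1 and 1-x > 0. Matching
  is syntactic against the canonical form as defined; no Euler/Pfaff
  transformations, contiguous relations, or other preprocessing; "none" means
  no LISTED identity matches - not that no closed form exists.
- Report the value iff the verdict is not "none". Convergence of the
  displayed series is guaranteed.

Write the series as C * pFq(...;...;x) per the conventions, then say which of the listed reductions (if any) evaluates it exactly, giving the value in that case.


At argument -\frac{5}{8}: a 1F0 with upper {-\frac{5}{6}}, lower {-}, scaled by C = \frac{5}{8}. Verdict: the I4 binomial reduction fires (the 1F0 binomial series: exponent 5/6, x = -\frac{5}{8}). Sum: \frac{5}{8} \cdot \left(\frac{13}{8}\right)^{\frac{5}{6}}.

First insight: from the first term \frac{5}{8}: (1)_k (prefactor 5/8) is k! itself.
Consecutive-term ratio: r(k) = -\frac{5}{8} * (k-\frac{5}{6}) / [(k+1)] - rational in k. x = -\frac{5}{8}; t_0 = \frac{5}{8}; negate the roots.


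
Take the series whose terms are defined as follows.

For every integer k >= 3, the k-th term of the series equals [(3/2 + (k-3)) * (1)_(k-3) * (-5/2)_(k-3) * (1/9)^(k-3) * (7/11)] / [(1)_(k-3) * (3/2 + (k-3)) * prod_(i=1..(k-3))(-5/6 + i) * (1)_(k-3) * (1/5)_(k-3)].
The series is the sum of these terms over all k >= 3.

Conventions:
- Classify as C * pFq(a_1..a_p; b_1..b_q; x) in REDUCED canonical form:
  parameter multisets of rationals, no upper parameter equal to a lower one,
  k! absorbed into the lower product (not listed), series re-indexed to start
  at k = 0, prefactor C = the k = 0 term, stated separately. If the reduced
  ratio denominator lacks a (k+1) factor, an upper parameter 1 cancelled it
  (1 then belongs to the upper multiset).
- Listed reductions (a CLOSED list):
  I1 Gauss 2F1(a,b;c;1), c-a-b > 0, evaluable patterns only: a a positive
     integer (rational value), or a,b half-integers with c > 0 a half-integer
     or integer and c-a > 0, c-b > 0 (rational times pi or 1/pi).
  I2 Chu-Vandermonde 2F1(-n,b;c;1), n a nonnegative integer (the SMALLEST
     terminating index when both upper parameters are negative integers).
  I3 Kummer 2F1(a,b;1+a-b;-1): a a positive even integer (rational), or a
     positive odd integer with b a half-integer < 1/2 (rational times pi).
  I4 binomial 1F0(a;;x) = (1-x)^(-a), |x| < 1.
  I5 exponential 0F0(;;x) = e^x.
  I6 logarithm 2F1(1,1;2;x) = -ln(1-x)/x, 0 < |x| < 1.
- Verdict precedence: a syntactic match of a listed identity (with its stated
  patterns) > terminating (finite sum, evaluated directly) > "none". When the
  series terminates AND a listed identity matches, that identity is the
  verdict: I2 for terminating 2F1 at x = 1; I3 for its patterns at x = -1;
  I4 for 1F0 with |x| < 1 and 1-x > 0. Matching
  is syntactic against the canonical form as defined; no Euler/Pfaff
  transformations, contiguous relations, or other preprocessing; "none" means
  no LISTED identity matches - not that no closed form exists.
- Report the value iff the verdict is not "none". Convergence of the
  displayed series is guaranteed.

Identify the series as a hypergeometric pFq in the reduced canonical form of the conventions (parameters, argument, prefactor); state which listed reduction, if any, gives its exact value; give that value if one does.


The series (x = 1/9) is 1F2: upper {-5/2}, lower {1/6, 1/5}, prefactor 7/11. Verdict: none here - no I1-I6 shape fits x = 1/9 with lower {1/6, 1/5}.

First insight: t_0 = 7/11 here, and the factor k + 3/2 cancels (top and bottom), leaving C = 7/11.
Term ratio: r(k) = (1/9) * (k-5/2) / [(k+1/6) (k+1/5) (k+1)] ; factor over Q: parameters, x = (1/9), and C = 7/11.


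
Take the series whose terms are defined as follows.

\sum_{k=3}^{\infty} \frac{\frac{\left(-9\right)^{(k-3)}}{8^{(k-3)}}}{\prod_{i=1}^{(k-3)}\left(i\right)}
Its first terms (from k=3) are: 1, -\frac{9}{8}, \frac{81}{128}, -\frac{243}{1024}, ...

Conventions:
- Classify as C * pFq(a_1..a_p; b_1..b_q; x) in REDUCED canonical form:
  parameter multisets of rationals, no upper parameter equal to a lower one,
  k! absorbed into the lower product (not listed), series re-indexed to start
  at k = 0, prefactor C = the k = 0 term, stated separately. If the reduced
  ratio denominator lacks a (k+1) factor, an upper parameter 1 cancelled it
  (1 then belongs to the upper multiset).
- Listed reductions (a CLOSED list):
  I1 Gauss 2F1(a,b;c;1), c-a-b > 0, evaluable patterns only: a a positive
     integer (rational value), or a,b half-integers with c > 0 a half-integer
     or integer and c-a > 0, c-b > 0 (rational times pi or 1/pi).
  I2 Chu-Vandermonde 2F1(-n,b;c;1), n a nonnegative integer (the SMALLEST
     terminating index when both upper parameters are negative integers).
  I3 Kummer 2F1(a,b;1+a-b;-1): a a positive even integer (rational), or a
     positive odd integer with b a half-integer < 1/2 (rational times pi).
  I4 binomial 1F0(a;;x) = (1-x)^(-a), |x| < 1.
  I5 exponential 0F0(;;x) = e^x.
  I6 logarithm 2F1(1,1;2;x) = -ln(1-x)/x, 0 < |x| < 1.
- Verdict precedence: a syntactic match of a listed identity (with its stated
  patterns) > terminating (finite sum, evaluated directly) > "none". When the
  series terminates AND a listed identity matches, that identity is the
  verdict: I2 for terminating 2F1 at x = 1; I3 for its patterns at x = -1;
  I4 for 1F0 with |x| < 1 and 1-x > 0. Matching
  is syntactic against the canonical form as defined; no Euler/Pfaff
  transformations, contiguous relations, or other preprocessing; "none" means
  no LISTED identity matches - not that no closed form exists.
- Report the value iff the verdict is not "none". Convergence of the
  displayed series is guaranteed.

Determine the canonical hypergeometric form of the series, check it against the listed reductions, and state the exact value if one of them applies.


Key step: t_0 = 1 here, and the product of the first k integers (C = 1, x = -9/8) is k!.
Consecutive-term ratio: r(k) = -\frac{9}{8} * 1 / [(k+1)] - rational in k. x = -\frac{9}{8}; t_0 = 1; negate the roots.

Canonical form: C = 1 times 0F0 with upper {-}, lower {-}, x = -\frac{9}{8}. Verdict: exponential (I5) fires (the 0F0 exponential series at x = -\frac{9}{8}). Value: e^{-\frac{9}{8}}.


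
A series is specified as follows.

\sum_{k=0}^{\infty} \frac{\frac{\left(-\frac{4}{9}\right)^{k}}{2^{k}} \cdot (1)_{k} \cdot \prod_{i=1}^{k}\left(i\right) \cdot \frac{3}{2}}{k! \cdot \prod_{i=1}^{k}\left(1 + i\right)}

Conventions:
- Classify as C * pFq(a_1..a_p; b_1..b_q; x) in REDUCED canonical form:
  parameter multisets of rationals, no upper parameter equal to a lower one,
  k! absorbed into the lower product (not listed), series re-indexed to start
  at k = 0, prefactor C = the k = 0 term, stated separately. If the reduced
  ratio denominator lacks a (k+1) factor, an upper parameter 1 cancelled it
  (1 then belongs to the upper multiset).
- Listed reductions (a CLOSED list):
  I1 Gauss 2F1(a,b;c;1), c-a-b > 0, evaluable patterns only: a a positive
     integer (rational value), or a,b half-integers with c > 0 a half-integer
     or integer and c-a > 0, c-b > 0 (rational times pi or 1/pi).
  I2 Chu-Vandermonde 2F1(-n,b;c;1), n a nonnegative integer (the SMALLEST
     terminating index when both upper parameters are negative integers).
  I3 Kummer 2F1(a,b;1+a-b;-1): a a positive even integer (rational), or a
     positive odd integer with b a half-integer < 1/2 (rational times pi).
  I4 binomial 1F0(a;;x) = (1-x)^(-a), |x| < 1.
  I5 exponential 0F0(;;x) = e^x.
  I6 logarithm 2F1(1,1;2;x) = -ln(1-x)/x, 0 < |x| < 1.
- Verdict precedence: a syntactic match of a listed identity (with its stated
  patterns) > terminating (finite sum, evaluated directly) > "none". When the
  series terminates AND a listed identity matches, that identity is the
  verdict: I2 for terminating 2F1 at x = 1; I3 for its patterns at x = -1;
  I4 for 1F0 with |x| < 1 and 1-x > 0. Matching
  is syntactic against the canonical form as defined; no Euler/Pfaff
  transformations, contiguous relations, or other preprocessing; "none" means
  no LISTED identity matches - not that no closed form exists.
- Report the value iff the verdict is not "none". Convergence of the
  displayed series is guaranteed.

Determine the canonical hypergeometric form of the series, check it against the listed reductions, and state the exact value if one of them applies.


This is \frac{3}{2} * 2F1(1, 1; 2; -\frac{2}{9}) in reduced canonical form. Verdict (x = -\frac{2}{9}): the I6 logarithm reduction applies (the logarithm: parameters (1,1;2), x = -\frac{2}{9}). Value: \frac{27}{4} \cdot \ln\left(\frac{11}{9}\right).

The tell: t_0 being \frac{3}{2}, the two k-th powers (C = 3/2, x = -2/9) combine into one argument.
Term ratio: r(k) = -\frac{2}{9} * (k+1) (k+1) / [(k+2) (k+1)] - rational; roots negated = parameters, x = -\frac{2}{9}, C = \frac{3}{2}.


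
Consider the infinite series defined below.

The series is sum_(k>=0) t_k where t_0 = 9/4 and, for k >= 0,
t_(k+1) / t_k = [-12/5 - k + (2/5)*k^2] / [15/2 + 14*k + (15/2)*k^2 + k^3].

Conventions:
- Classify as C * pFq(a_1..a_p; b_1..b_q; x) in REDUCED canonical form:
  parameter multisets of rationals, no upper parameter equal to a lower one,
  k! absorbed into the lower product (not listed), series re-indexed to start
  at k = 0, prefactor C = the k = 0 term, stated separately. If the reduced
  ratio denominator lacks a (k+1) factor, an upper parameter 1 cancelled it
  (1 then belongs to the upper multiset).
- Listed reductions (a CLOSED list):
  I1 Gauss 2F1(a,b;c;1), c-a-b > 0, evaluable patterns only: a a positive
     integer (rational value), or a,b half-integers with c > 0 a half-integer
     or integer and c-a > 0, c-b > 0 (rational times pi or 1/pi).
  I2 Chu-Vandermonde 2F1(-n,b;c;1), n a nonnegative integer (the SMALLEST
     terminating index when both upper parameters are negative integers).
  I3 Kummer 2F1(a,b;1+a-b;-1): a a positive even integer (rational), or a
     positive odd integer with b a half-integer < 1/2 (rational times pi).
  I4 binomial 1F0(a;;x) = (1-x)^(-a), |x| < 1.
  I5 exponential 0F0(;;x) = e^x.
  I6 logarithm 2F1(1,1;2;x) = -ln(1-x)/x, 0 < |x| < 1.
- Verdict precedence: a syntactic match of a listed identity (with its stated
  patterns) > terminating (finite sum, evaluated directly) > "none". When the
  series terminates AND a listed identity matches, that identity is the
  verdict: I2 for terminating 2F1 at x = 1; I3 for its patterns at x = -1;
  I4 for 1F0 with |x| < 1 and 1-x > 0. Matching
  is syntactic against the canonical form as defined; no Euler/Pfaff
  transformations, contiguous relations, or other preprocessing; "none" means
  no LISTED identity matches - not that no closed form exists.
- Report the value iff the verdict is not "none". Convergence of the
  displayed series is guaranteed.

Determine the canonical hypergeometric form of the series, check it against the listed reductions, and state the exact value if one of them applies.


Structural cue: with t_0 = 9/4, roots of the ratio polynomials (prefactor 9/4) are the negated parameters.
Term ratio: r(k) = (2/5) * (k-4) / [(k+5) (k+1)] - rational in k, leading ratio (2/5); with t_0 = 9/4, classification follows.

At argument 2/5: a 1F1 with upper {-4}, lower {5}, scaled by C = 9/4. Verdict: terminating. (-4)_k vanishes past k = 4, leaving a 5-term sum, computed directly. Value: 69969/43750.


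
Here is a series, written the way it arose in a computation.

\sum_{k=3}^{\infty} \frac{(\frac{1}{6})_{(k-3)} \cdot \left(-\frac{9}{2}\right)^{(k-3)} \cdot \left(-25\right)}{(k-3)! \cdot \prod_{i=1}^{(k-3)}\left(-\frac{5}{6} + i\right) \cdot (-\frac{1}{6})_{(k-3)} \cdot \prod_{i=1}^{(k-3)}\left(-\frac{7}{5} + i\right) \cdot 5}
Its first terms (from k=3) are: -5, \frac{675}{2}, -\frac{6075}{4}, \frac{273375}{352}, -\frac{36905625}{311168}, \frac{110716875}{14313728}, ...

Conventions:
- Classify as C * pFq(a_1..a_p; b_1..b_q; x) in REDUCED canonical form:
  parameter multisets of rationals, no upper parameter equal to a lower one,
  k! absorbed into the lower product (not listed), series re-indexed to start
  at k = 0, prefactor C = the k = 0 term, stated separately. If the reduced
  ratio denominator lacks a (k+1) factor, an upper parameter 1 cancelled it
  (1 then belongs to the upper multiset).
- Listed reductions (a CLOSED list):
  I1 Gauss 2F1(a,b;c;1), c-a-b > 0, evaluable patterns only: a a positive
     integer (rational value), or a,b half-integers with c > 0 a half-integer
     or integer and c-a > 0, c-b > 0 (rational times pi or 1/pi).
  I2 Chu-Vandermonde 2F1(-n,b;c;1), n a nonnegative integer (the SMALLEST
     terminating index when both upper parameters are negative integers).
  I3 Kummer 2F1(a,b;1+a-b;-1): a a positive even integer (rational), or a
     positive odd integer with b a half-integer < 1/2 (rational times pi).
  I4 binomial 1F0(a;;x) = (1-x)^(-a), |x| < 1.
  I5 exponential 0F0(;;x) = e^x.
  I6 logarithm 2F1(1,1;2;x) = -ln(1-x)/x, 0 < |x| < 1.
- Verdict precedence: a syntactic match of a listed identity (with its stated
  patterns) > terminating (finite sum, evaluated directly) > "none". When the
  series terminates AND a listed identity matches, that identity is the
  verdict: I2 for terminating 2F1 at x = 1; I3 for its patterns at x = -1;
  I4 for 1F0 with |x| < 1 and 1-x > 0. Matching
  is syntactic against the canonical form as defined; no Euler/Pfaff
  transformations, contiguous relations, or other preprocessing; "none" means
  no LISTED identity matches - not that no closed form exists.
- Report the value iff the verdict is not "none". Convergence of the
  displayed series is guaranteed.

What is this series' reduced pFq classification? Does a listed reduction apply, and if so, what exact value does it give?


x = -\frac{9}{2} here; the reduced form reads 0F2, upper {-}, lower {-\frac{2}{5}, -\frac{1}{6}}, C = -5. Verdict: none. No listed pattern accepts 0F2(-; -\frac{2}{5}, -\frac{1}{6}; -\frac{9}{2}).

Structural cue: with t_0 = -5, the lower running product (C = -5, x = -9/2) is a rising factorial.
Term ratio: r(k) = -\frac{9}{2} * 1 / [(k-\frac{2}{5}) (k-\frac{1}{6}) (k+1)] - rational in k. x = -\frac{9}{2}; t_0 = -5; negate the roots.


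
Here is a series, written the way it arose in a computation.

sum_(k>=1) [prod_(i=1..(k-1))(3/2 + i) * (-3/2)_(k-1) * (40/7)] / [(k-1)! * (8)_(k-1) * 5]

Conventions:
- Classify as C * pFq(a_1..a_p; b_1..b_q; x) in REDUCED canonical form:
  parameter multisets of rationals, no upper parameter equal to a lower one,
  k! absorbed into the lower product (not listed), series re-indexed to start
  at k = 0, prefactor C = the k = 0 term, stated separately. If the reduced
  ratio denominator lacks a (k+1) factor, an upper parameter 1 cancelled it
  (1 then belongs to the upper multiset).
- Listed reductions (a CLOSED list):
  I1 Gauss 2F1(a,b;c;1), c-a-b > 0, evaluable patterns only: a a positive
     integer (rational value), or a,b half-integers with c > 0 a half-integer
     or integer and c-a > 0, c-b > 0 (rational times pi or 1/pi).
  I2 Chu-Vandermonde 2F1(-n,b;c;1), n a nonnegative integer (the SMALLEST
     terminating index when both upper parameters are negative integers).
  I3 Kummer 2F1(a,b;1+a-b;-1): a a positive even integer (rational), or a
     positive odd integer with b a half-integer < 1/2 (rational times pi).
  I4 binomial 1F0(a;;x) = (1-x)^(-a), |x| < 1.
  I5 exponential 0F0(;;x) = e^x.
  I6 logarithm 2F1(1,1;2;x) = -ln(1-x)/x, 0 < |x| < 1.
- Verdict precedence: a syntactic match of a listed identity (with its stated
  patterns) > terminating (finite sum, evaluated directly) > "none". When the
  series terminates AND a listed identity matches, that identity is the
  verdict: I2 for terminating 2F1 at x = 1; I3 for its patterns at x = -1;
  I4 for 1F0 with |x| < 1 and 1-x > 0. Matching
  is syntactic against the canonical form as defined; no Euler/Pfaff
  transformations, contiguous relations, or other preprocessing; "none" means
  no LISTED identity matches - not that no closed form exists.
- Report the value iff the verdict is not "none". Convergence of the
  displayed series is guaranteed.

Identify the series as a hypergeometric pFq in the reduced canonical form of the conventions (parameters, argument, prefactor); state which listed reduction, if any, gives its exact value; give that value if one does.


This is 8/7 * 2F1(-3/2, 5/2; 8; 1) in reduced canonical form. Verdict (x = 1): Gauss's theorem I1 (half-integer case) applies (x = 1; upper {-3/2, 5/2} half-integers, c = 8 in the evaluable pattern). Sum: (33554432/16081065) / pi.

First insight: with t_0 = 8/7, the running product (C = 8/7, x = 1) telescopes to a rising factorial.
Step ratio: r(k) = 1 * (k-3/2) (k+5/2) / [(k+8) (k+1)] - poly over poly, x = 1 from leading terms; C = 8/7 at k = 0.


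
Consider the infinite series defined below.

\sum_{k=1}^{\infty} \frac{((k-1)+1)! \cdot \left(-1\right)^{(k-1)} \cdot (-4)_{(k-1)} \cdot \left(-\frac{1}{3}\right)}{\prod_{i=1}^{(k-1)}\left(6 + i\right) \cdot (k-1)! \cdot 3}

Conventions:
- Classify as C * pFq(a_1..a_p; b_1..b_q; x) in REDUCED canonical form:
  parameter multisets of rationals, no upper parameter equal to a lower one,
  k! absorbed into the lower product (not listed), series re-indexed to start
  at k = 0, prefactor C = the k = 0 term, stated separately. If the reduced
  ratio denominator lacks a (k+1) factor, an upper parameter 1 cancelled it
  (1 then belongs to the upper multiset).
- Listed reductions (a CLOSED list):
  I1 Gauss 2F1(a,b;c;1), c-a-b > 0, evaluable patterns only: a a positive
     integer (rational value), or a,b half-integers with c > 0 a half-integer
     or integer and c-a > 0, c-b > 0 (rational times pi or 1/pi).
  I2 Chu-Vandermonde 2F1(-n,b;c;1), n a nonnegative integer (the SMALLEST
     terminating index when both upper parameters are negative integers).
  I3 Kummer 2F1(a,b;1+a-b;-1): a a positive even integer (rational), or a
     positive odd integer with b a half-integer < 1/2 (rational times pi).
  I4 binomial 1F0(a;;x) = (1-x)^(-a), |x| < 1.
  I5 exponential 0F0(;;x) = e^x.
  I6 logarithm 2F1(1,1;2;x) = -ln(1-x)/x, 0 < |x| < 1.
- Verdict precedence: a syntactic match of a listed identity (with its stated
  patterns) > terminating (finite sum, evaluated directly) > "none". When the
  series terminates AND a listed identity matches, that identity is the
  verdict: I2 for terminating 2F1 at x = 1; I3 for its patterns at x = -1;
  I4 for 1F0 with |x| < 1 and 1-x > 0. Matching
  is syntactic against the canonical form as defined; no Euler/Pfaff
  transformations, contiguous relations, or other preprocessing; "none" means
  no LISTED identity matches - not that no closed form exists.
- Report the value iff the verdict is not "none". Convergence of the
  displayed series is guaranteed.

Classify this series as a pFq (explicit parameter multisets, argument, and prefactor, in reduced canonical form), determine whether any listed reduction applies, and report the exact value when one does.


This is -\frac{1}{9} * 2F1(-4, 2; 7; -1) in reduced canonical form. Verdict: Kummer (I3) matches (x = -1; c = 7 equals 1+a-b for upper {-4, 2}: listed pattern). Its exact value is -\frac{1}{3}.

Structural cue: t_0 = -\frac{1}{9} here, and the factorial ratio (C = -1/9, x = -1) (k+a-1)!/(a-1)! is a rising factorial (a)_k.
Consecutive-term ratio: r(k) = -1 * (k-4) (k+2) / [(k+7) (k+1)] ; factor over Q: parameters, x = -1, and C = -\frac{1}{9}.


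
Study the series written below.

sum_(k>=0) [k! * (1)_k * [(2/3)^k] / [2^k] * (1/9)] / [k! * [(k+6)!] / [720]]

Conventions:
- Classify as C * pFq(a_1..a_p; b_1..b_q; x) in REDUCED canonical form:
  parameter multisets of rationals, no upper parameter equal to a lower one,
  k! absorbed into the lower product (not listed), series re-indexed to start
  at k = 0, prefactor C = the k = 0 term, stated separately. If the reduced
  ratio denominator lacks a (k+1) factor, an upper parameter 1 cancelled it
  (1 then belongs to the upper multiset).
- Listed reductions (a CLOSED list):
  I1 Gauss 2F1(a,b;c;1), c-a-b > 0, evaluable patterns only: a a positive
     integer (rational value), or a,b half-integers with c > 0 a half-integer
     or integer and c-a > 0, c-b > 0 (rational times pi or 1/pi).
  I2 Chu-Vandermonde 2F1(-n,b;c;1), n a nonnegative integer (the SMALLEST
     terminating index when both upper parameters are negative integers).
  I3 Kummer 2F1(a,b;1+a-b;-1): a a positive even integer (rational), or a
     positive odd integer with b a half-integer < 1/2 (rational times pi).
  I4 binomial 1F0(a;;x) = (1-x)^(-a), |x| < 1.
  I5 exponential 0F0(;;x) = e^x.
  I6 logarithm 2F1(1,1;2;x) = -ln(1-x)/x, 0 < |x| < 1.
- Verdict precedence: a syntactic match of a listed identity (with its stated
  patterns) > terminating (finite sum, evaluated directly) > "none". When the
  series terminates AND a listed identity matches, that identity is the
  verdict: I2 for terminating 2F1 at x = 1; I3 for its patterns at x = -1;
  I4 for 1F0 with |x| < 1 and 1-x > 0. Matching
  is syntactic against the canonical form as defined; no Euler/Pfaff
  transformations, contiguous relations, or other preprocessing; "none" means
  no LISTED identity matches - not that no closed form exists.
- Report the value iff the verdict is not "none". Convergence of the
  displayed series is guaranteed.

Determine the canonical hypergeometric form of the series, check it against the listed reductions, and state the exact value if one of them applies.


At argument 1/3: a 2F1 with upper {1, 1}, lower {7}, scaled by C = 1/9. Verdict: none. A 2F1 with upper {1, 1} fits none of I1-I6 at x = 1/3; the sum runs forever.

Key step: t_0 = 1/9 here, and the denominator's factorial ratio (C = 1/9, x = 1/3) is a lower Pochhammer.
Consecutive-term ratio: r(k) = (1/3) * (k+1) (k+1) / [(k+7) (k+1)] - rational in k. x = (1/3); t_0 = 1/9; negate the roots.
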